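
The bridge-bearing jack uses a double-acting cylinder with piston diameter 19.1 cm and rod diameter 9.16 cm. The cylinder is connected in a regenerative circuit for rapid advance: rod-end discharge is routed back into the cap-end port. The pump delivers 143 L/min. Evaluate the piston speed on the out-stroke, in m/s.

In regeneration the rod-end outflow joins the pump flow into the cap end, so the net volume the pump must supply per unit advance equals the rod cross-section area.
Rod cross-section A_rod = π/4 × (9.16 cm)² = 65.90 cm^2
v = Q_pump / A_rod

v ≈ 0.362 m/s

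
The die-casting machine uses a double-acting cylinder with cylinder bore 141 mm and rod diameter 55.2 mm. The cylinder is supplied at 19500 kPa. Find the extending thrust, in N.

Cap-side area A_cap = π/4 × (141 mm)² = 15610 mm^2
F = P × A_cap = 19500 kPa × A_cap

F ≈ 3.04e5 N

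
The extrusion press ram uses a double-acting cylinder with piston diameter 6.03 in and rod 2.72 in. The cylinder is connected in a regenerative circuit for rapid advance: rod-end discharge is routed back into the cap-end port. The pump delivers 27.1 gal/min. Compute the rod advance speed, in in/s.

In regeneration the rod-end outflow joins the pump flow into the cap end, so the net volume the pump must supply per unit advance equals the rod cross-section area.
Rod cross-section A_rod = π/4 × (2.72 in)² = 5.811 in^2
v = Q_pump / A_rod

v ≈ 18.0 in/s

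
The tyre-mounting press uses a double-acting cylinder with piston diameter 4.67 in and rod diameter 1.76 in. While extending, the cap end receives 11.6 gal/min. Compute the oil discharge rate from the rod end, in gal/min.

Q_out ≈ 9.95 gal/min

Cap-side area A_cap = π/4 × (4.67 in)² = 17.13 in^2
Rod-side annular area A_ann = π/4 × (4.67² − 1.76²) = 14.70 in^2
Piston speed v = Q_in/A_cap; rod-end outflow Q_out = v × A_ann = Q_in × A_ann/A_cap.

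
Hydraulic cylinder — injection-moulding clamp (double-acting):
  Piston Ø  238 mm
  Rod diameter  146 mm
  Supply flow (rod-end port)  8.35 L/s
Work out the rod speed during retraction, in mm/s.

v ≈ 301 mm/s

Rod-side annular area A_ann = π/4 × (238² − 146²) = 27750 mm^2
Flow into the rod-end port fills the annular volume.
v = Q / A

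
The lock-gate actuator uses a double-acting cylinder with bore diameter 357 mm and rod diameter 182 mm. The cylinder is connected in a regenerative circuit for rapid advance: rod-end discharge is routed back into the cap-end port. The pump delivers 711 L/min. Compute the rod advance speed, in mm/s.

In regeneration the rod-end outflow joins the pump flow into the cap end, so the net volume the pump must supply per unit advance equals the rod cross-section area.
Rod cross-section A_rod = π/4 × (182 mm)² = 26020 mm^2
v = Q_pump / A_rod

v ≈ 455 mm/s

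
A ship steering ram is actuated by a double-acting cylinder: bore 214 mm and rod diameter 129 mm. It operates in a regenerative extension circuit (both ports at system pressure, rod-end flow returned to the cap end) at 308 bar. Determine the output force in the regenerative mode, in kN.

F ≈ 403 kN

With equal pressure on both faces, forces on the annular region cancel; the net push is pressure × rod cross-section.
Rod cross-section A_rod = π/4 × (129 mm)² = 13070 mm^2
F = P × A_rod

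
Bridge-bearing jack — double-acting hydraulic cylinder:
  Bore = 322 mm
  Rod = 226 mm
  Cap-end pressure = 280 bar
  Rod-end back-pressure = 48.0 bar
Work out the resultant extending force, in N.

Cap-side area A_cap = π/4 × (322 mm)² = 81430 mm^2
Rod-side annular area A_ann = π/4 × (322² − 226²) = 41320 mm^2
Net thrust = P_cap·A_cap − P_rod·A_ann = 2.280e6 N − 1.983e5 N

F ≈ 2.08e6 N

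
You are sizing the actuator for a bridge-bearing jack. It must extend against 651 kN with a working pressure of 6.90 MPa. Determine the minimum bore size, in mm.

Extension force acts on the full piston face: F = P × (π/4)D².
D = √(4F / (πP)) = √(4 × 651 kN / (π × 6.90 MPa))

D ≈ 347 mm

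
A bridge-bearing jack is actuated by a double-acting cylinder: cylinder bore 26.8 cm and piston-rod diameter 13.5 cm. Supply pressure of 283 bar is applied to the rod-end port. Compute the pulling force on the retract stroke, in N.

Rod-side annular area A_ann = π/4 × (26.8² − 13.5²) = 421.0 cm^2
On retraction the pressure acts on the annular area (bore minus rod).
F = P × A_ann

F ≈ 1.19e6 N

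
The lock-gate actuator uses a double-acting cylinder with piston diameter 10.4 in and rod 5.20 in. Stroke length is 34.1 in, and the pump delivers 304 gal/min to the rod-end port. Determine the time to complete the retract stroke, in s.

Rod-side annular area A_ann = π/4 × (10.4² − 5.20²) = 63.71 in^2
Swept volume V = A × L; t = V / Q = A·L / Q

t ≈ 1.86 s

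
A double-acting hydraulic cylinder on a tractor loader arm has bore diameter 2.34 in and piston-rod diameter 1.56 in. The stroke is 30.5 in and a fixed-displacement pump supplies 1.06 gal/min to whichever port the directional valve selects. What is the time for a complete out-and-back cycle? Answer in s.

Cap-side area A_cap = π/4 × (2.34 in)² = 4.301 in^2
Rod-side annular area A_ann = π/4 × (2.34² − 1.56²) = 2.389 in^2
t_ext = A_cap·L/Q = 32.14 s
t_ret = A_ann·L/Q = 17.86 s
t_cycle = t_ext + t_ret

t ≈ 50.0 s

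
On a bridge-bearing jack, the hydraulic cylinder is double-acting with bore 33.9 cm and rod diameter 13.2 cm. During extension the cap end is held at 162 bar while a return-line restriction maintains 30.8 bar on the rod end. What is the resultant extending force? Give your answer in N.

Cap-side area A_cap = π/4 × (33.9 cm)² = 902.6 cm^2
Rod-side annular area A_ann = π/4 × (33.9² − 13.2²) = 765.7 cm^2
Net thrust = P_cap·A_cap − P_rod·A_ann = 1.462e6 N − 2.358e5 N

F ≈ 1.23e6 N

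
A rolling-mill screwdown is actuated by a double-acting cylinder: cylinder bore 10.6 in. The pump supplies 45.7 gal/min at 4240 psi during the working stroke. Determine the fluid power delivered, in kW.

Hydraulic power = P × Q

W ≈ 84.3 kW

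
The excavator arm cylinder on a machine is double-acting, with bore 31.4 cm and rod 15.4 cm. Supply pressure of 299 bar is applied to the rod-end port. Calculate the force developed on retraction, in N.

Rod-side annular area A_ann = π/4 × (31.4² − 15.4²) = 588.1 cm^2
On retraction the pressure acts on the annular area (bore minus rod).
F = P × A_ann

F ≈ 1.76e6 N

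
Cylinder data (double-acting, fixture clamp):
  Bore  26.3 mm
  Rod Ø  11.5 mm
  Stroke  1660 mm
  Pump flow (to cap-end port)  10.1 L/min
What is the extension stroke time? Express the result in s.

Cap-side area A_cap = π/4 × (26.3 mm)² = 543.3 mm^2
Swept volume V = A × L; t = V / Q = A·L / Q

t ≈ 5.36 s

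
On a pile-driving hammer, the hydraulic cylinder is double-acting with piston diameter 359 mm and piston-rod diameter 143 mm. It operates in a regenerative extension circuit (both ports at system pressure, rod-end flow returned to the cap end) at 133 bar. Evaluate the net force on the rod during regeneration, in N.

With equal pressure on both faces, forces on the annular region cancel; the net push is pressure × rod cross-section.
Rod cross-section A_rod = π/4 × (143 mm)² = 16060 mm^2
F = P × A_rod

F ≈ 2.14e5 N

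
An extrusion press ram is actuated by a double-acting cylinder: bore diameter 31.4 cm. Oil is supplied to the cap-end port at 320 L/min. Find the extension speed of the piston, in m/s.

Cap-side area A_cap = π/4 × (31.4 cm)² = 774.4 cm^2
v = Q / A

v ≈ 0.0689 m/s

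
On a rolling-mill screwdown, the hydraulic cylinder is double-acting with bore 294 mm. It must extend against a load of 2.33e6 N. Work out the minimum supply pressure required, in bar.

P ≈ 343 bar

Cap-side area A_cap = π/4 × (294 mm)² = 67890 mm^2
P = F / A = 2.33e6 N / A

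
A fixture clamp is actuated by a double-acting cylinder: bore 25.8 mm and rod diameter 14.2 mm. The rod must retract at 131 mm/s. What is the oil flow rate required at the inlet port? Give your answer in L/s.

Q ≈ 0.0477 L/s

Rod-side annular area A_ann = π/4 × (25.8² − 14.2²) = 364.4 mm^2
Q = A × v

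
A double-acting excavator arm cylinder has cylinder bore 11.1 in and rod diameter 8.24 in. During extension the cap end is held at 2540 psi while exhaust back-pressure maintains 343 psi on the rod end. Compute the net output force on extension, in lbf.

Cap-side area A_cap = π/4 × (11.1 in)² = 96.77 in^2
Rod-side annular area A_ann = π/4 × (11.1² − 8.24²) = 43.44 in^2
Net thrust = P_cap·A_cap − P_rod·A_ann = 2.458e5 lbf − 14900 lbf

F ≈ 2.31e5 lbf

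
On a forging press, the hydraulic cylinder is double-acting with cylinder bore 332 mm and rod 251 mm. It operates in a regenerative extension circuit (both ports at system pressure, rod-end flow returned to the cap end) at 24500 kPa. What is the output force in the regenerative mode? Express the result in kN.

With equal pressure on both faces, forces on the annular region cancel; the net push is pressure × rod cross-section.
Rod cross-section A_rod = π/4 × (251 mm)² = 49480 mm^2
F = P × A_rod

F ≈ 1210 kN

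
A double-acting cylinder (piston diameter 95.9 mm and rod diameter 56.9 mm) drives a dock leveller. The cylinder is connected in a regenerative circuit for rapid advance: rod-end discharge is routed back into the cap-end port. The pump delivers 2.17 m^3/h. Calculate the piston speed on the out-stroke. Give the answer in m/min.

In regeneration the rod-end outflow joins the pump flow into the cap end, so the net volume the pump must supply per unit advance equals the rod cross-section area.
Rod cross-section A_rod = π/4 × (56.9 mm)² = 2543 mm^2
v = Q_pump / A_rod

v ≈ 14.2 m/min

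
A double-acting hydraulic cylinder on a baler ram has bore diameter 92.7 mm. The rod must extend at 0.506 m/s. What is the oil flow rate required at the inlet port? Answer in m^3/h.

Q ≈ 12.3 m^3/h

Cap-side area A_cap = π/4 × (92.7 mm)² = 6749 mm^2
Q = A × v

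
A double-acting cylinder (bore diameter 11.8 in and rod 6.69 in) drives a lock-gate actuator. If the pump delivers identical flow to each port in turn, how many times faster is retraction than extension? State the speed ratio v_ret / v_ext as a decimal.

Cap-side area A_cap = π/4 × (11.8 in)² = 109.4 in^2
Rod-side annular area A_ann = π/4 × (11.8² − 6.69²) = 74.21 in^2
For equal Q, v ∝ 1/A, so v_ret/v_ext = A_cap/A_ann.

v_ret/v_ext ≈ 1.47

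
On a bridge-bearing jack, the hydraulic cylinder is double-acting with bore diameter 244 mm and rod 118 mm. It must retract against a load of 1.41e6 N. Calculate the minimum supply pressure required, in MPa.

Rod-side annular area A_ann = π/4 × (244² − 118²) = 35820 mm^2
Retraction: pressure acts on the annular area.
P = F / A = 1.41e6 N / A

P ≈ 39.4 MPa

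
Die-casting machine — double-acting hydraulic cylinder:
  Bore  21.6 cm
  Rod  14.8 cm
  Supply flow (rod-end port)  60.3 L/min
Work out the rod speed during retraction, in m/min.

v ≈ 3.10 m/min

Rod-side annular area A_ann = π/4 × (21.6² − 14.8²) = 194.4 cm^2
Flow into the rod-end port fills the annular volume.
v = Q / A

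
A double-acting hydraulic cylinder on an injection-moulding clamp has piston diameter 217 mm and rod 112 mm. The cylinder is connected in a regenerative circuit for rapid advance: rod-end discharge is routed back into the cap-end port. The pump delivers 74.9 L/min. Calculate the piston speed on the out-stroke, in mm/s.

v ≈ 127 mm/s

In regeneration the rod-end outflow joins the pump flow into the cap end, so the net volume the pump must supply per unit advance equals the rod cross-section area.
Rod cross-section A_rod = π/4 × (112 mm)² = 9852 mm^2
v = Q_pump / A_rod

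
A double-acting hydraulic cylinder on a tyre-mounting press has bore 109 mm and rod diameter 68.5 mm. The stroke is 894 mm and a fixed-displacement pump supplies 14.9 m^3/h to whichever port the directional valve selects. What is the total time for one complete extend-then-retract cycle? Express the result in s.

Cap-side area A_cap = π/4 × (109 mm)² = 9331 mm^2
Rod-side annular area A_ann = π/4 × (109² − 68.5²) = 5646 mm^2
t_ext = A_cap·L/Q = 2.016 s
t_ret = A_ann·L/Q = 1.220 s
t_cycle = t_ext + t_ret

t ≈ 3.24 s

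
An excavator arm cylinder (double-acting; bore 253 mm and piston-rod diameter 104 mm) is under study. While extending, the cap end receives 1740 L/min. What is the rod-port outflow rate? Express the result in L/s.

Cap-side area A_cap = π/4 × (253 mm)² = 50270 mm^2
Rod-side annular area A_ann = π/4 × (253² − 104²) = 41780 mm^2
Piston speed v = Q_in/A_cap; rod-end outflow Q_out = v × A_ann = Q_in × A_ann/A_cap.

Q_out ≈ 24.1 L/s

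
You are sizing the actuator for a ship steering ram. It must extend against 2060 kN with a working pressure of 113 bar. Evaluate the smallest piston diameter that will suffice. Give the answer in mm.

D ≈ 482 mm

Extension force acts on the full piston face: F = P × (π/4)D².
D = √(4F / (πP)) = √(4 × 2060 kN / (π × 113 bar))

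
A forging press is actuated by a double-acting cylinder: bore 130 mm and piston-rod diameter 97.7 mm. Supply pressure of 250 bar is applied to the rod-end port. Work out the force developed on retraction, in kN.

Rod-side annular area A_ann = π/4 × (130² − 97.7²) = 5776 mm^2
On retraction the pressure acts on the annular area (bore minus rod).
F = P × A_ann

F ≈ 144 kN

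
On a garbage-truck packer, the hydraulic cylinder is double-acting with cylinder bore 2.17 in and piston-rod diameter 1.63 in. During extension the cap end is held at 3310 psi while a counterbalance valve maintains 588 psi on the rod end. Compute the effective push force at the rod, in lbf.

F ≈ 11300 lbf

Cap-side area A_cap = π/4 × (2.17 in)² = 3.698 in^2
Rod-side annular area A_ann = π/4 × (2.17² − 1.63²) = 1.612 in^2
Net thrust = P_cap·A_cap − P_rod·A_ann = 12240 lbf − 947.6 lbf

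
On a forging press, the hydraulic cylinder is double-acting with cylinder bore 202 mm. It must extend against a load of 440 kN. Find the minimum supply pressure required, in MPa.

P ≈ 13.7 MPa

Cap-side area A_cap = π/4 × (202 mm)² = 32050 mm^2
P = F / A = 440 kN / A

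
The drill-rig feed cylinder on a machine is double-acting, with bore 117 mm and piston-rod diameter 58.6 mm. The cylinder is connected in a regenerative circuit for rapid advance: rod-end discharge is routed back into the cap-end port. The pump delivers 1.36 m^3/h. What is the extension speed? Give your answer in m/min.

v ≈ 8.40 m/min

In regeneration the rod-end outflow joins the pump flow into the cap end, so the net volume the pump must supply per unit advance equals the rod cross-section area.
Rod cross-section A_rod = π/4 × (58.6 mm)² = 2697 mm^2
v = Q_pump / A_rod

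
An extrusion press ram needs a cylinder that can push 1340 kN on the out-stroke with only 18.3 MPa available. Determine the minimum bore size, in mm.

Extension force acts on the full piston face: F = P × (π/4)D².
D = √(4F / (πP)) = √(4 × 1340 kN / (π × 18.3 MPa))

D ≈ 305 mm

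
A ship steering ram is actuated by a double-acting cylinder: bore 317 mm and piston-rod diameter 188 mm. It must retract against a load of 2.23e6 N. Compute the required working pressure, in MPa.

P ≈ 43.6 MPa

Rod-side annular area A_ann = π/4 × (317² − 188²) = 51160 mm^2
Retraction: pressure acts on the annular area.
P = F / A = 2.23e6 N / A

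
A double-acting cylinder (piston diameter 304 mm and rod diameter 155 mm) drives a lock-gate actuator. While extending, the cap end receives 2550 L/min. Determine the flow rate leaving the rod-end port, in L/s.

Cap-side area A_cap = π/4 × (304 mm)² = 72580 mm^2
Rod-side annular area A_ann = π/4 × (304² − 155²) = 53710 mm^2
Piston speed v = Q_in/A_cap; rod-end outflow Q_out = v × A_ann = Q_in × A_ann/A_cap.

Q_out ≈ 31.5 L/s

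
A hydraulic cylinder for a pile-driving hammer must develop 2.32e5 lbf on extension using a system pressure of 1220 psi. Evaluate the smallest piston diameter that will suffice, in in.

D ≈ 15.6 in

Extension force acts on the full piston face: F = P × (π/4)D².
D = √(4F / (πP)) = √(4 × 2.32e5 lbf / (π × 1220 psi))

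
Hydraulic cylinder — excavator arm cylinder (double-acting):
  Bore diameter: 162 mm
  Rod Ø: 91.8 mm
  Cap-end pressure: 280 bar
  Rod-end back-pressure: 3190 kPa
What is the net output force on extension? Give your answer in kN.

F ≈ 532 kN

Cap-side area A_cap = π/4 × (162 mm)² = 20610 mm^2
Rod-side annular area A_ann = π/4 × (162² − 91.8²) = 13990 mm^2
Net thrust = P_cap·A_cap − P_rod·A_ann = 577.1 kN − 44.64 kN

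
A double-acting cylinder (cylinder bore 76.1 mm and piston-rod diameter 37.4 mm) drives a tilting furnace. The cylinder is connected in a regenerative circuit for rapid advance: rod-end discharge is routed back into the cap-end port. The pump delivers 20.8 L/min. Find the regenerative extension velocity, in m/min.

v ≈ 18.9 m/min

In regeneration the rod-end outflow joins the pump flow into the cap end, so the net volume the pump must supply per unit advance equals the rod cross-section area.
Rod cross-section A_rod = π/4 × (37.4 mm)² = 1099 mm^2
v = Q_pump / A_rod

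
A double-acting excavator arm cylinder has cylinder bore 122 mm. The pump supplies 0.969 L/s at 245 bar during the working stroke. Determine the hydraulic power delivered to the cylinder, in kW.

W ≈ 23.7 kW

Hydraulic power = P × Q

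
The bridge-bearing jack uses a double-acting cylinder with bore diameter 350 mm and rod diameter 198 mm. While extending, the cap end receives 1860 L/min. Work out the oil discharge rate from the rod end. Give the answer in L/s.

Cap-side area A_cap = π/4 × (350 mm)² = 96210 mm^2
Rod-side annular area A_ann = π/4 × (350² − 198²) = 65420 mm^2
Piston speed v = Q_in/A_cap; rod-end outflow Q_out = v × A_ann = Q_in × A_ann/A_cap.

Q_out ≈ 21.1 L/s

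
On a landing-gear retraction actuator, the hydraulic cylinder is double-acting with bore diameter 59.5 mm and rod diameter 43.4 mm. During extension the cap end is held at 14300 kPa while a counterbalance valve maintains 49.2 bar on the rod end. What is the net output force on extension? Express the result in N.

Cap-side area A_cap = π/4 × (59.5 mm)² = 2781 mm^2
Rod-side annular area A_ann = π/4 × (59.5² − 43.4²) = 1301 mm^2
Net thrust = P_cap·A_cap − P_rod·A_ann = 39760 N − 6402 N

F ≈ 33400 N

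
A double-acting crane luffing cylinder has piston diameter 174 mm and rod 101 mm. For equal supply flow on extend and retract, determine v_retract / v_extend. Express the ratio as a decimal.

v_ret/v_ext ≈ 1.51

Cap-side area A_cap = π/4 × (174 mm)² = 23780 mm^2
Rod-side annular area A_ann = π/4 × (174² − 101²) = 15770 mm^2
For equal Q, v ∝ 1/A, so v_ret/v_ext = A_cap/A_ann.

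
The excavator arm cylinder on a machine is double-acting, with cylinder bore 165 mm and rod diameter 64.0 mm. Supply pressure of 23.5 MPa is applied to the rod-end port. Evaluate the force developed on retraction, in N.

F ≈ 4.27e5 N

Rod-side annular area A_ann = π/4 × (165² − 64.0²) = 18170 mm^2
On retraction the pressure acts on the annular area (bore minus rod).
F = P × A_ann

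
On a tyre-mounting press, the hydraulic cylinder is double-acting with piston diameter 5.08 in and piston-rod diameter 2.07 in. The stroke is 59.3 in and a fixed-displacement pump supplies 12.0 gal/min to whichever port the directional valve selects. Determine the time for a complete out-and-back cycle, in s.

t ≈ 47.7 s

Cap-side area A_cap = π/4 × (5.08 in)² = 20.27 in^2
Rod-side annular area A_ann = π/4 × (5.08² − 2.07²) = 16.90 in^2
t_ext = A_cap·L/Q = 26.02 s
t_ret = A_ann·L/Q = 21.70 s
t_cycle = t_ext + t_ret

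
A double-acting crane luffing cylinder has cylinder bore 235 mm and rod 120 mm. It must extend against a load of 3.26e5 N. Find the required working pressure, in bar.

P ≈ 75.2 bar

Cap-side area A_cap = π/4 × (235 mm)² = 43370 mm^2
P = F / A = 3.26e5 N / A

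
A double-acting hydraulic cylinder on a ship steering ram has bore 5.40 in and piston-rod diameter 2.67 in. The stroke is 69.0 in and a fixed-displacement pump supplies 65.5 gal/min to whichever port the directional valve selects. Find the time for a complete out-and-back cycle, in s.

t ≈ 11.0 s

Cap-side area A_cap = π/4 × (5.40 in)² = 22.90 in^2
Rod-side annular area A_ann = π/4 × (5.40² − 2.67²) = 17.30 in^2
t_ext = A_cap·L/Q = 6.266 s
t_ret = A_ann·L/Q = 4.734 s
t_cycle = t_ext + t_ret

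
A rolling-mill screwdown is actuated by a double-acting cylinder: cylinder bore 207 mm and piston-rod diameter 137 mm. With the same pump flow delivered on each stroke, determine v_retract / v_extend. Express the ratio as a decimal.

v_ret/v_ext ≈ 1.78

Cap-side area A_cap = π/4 × (207 mm)² = 33650 mm^2
Rod-side annular area A_ann = π/4 × (207² − 137²) = 18910 mm^2
For equal Q, v ∝ 1/A, so v_ret/v_ext = A_cap/A_ann.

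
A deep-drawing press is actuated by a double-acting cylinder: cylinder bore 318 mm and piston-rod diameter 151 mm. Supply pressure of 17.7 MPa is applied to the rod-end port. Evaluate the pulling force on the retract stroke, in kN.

Rod-side annular area A_ann = π/4 × (318² − 151²) = 61510 mm^2
On retraction the pressure acts on the annular area (bore minus rod).
F = P × A_ann

F ≈ 1090 kN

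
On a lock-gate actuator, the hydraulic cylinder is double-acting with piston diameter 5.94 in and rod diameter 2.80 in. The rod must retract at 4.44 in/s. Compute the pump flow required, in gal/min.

Q ≈ 24.9 gal/min

Rod-side annular area A_ann = π/4 × (5.94² − 2.80²) = 21.55 in^2
Q = A × v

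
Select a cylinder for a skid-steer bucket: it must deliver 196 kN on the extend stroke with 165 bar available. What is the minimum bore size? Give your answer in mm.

Extension force acts on the full piston face: F = P × (π/4)D².
D = √(4F / (πP)) = √(4 × 196 kN / (π × 165 bar))

D ≈ 123 mm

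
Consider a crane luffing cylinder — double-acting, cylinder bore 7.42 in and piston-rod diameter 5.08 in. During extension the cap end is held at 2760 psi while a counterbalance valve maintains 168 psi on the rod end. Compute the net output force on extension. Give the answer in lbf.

F ≈ 1.15e5 lbf

Cap-side area A_cap = π/4 × (7.42 in)² = 43.24 in^2
Rod-side annular area A_ann = π/4 × (7.42² − 5.08²) = 22.97 in^2
Net thrust = P_cap·A_cap − P_rod·A_ann = 1.193e5 lbf − 3859 lbf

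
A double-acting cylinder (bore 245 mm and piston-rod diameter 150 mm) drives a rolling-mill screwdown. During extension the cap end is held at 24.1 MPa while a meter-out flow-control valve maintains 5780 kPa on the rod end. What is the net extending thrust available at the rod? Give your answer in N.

F ≈ 9.66e5 N

Cap-side area A_cap = π/4 × (245 mm)² = 47140 mm^2
Rod-side annular area A_ann = π/4 × (245² − 150²) = 29470 mm^2
Net thrust = P_cap·A_cap − P_rod·A_ann = 1.136e6 N − 1.703e5 N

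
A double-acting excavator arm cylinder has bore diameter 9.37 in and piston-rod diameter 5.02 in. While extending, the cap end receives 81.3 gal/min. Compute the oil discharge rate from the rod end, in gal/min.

Q_out ≈ 58.0 gal/min

Cap-side area A_cap = π/4 × (9.37 in)² = 68.96 in^2
Rod-side annular area A_ann = π/4 × (9.37² − 5.02²) = 49.16 in^2
Piston speed v = Q_in/A_cap; rod-end outflow Q_out = v × A_ann = Q_in × A_ann/A_cap.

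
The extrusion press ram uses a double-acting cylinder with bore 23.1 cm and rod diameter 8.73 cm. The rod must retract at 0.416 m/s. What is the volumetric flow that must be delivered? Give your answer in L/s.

Rod-side annular area A_ann = π/4 × (23.1² − 8.73²) = 359.2 cm^2
Q = A × v

Q ≈ 14.9 L/s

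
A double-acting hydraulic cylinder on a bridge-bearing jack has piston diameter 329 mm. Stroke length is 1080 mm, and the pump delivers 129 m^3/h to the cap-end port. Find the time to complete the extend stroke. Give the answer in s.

Cap-side area A_cap = π/4 × (329 mm)² = 85010 mm^2
Swept volume V = A × L; t = V / Q = A·L / Q

t ≈ 2.56 s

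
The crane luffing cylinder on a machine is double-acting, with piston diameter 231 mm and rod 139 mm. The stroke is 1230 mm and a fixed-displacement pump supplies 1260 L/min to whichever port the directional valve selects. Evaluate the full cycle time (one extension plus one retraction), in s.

Cap-side area A_cap = π/4 × (231 mm)² = 41910 mm^2
Rod-side annular area A_ann = π/4 × (231² − 139²) = 26730 mm^2
t_ext = A_cap·L/Q = 2.455 s
t_ret = A_ann·L/Q = 1.566 s
t_cycle = t_ext + t_ret

t ≈ 4.02 s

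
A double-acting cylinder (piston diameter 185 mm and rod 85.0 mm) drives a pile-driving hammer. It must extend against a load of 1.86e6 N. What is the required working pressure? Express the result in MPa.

P ≈ 69.2 MPa

Cap-side area A_cap = π/4 × (185 mm)² = 26880 mm^2
P = F / A = 1.86e6 N / A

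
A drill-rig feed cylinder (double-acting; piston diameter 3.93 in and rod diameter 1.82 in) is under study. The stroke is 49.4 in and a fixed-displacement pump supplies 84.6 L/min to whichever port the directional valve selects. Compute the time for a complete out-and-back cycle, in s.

t ≈ 12.4 s

Cap-side area A_cap = π/4 × (3.93 in)² = 12.13 in^2
Rod-side annular area A_ann = π/4 × (3.93² − 1.82²) = 9.529 in^2
t_ext = A_cap·L/Q = 6.964 s
t_ret = A_ann·L/Q = 5.471 s
t_cycle = t_ext + t_ret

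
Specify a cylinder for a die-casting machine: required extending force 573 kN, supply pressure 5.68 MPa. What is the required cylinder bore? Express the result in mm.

D ≈ 358 mm

Extension force acts on the full piston face: F = P × (π/4)D².
D = √(4F / (πP)) = √(4 × 573 kN / (π × 5.68 MPa))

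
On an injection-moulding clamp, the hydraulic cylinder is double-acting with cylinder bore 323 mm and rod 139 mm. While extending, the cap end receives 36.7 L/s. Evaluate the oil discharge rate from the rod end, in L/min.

Cap-side area A_cap = π/4 × (323 mm)² = 81940 mm^2
Rod-side annular area A_ann = π/4 × (323² − 139²) = 66770 mm^2
Piston speed v = Q_in/A_cap; rod-end outflow Q_out = v × A_ann = Q_in × A_ann/A_cap.

Q_out ≈ 1790 L/min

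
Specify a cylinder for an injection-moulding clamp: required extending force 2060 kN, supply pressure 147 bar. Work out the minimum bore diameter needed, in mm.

D ≈ 422 mm

Extension force acts on the full piston face: F = P × (π/4)D².
D = √(4F / (πP)) = √(4 × 2060 kN / (π × 147 bar))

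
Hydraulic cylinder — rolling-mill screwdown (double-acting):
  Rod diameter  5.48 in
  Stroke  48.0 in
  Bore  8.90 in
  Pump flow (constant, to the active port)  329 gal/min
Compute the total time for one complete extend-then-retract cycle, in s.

Cap-side area A_cap = π/4 × (8.90 in)² = 62.21 in^2
Rod-side annular area A_ann = π/4 × (8.90² − 5.48²) = 38.63 in^2
t_ext = A_cap·L/Q = 2.358 s
t_ret = A_ann·L/Q = 1.464 s
t_cycle = t_ext + t_ret

t ≈ 3.82 s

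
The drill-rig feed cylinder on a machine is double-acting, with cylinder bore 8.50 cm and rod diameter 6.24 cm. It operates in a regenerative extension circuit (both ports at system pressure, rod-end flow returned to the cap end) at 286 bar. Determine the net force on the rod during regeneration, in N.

With equal pressure on both faces, forces on the annular region cancel; the net push is pressure × rod cross-section.
Rod cross-section A_rod = π/4 × (6.24 cm)² = 30.58 cm^2
F = P × A_rod

F ≈ 87500 N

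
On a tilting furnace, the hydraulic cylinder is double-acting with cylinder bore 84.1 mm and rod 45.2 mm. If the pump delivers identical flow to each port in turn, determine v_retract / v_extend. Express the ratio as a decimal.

Cap-side area A_cap = π/4 × (84.1 mm)² = 5555 mm^2
Rod-side annular area A_ann = π/4 × (84.1² − 45.2²) = 3950 mm^2
For equal Q, v ∝ 1/A, so v_ret/v_ext = A_cap/A_ann.

v_ret/v_ext ≈ 1.41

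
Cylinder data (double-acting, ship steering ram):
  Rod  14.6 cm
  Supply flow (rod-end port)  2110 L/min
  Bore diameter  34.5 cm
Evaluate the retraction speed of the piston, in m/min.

Rod-side annular area A_ann = π/4 × (34.5² − 14.6²) = 767.4 cm^2
Flow into the rod-end port fills the annular volume.
v = Q / A

v ≈ 27.5 m/min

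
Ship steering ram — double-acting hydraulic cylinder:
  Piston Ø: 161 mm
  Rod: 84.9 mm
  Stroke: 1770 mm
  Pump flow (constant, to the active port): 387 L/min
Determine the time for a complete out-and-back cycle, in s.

Cap-side area A_cap = π/4 × (161 mm)² = 20360 mm^2
Rod-side annular area A_ann = π/4 × (161² − 84.9²) = 14700 mm^2
t_ext = A_cap·L/Q = 5.587 s
t_ret = A_ann·L/Q = 4.033 s
t_cycle = t_ext + t_ret

t ≈ 9.62 s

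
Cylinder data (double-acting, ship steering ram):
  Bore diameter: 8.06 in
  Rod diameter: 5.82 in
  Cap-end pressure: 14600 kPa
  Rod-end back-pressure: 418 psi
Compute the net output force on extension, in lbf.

F ≈ 97800 lbf

Cap-side area A_cap = π/4 × (8.06 in)² = 51.02 in^2
Rod-side annular area A_ann = π/4 × (8.06² − 5.82²) = 24.42 in^2
Net thrust = P_cap·A_cap − P_rod·A_ann = 1.080e5 lbf − 10210 lbf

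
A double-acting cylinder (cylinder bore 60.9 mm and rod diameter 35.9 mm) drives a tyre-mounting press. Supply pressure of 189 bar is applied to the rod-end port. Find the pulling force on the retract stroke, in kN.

F ≈ 35.9 kN

Rod-side annular area A_ann = π/4 × (60.9² − 35.9²) = 1901 mm^2
On retraction the pressure acts on the annular area (bore minus rod).
F = P × A_ann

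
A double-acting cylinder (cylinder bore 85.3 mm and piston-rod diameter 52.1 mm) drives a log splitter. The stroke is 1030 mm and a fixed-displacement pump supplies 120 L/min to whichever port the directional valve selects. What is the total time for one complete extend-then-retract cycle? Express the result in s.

t ≈ 4.79 s

Cap-side area A_cap = π/4 × (85.3 mm)² = 5715 mm^2
Rod-side annular area A_ann = π/4 × (85.3² − 52.1²) = 3583 mm^2
t_ext = A_cap·L/Q = 2.943 s
t_ret = A_ann·L/Q = 1.845 s
t_cycle = t_ext + t_ret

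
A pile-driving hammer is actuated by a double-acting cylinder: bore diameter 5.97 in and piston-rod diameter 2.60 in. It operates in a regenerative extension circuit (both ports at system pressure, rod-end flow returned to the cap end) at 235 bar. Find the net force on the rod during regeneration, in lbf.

With equal pressure on both faces, forces on the annular region cancel; the net push is pressure × rod cross-section.
Rod cross-section A_rod = π/4 × (2.60 in)² = 5.309 in^2
F = P × A_rod

F ≈ 18100 lbf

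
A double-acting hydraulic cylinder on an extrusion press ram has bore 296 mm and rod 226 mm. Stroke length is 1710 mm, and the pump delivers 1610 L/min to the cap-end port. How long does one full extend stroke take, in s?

Cap-side area A_cap = π/4 × (296 mm)² = 68810 mm^2
Swept volume V = A × L; t = V / Q = A·L / Q

t ≈ 4.39 s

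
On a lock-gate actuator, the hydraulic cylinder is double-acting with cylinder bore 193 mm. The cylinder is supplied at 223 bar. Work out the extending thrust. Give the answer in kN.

F ≈ 652 kN

Cap-side area A_cap = π/4 × (193 mm)² = 29260 mm^2
F = P × A_cap = 223 bar × A_cap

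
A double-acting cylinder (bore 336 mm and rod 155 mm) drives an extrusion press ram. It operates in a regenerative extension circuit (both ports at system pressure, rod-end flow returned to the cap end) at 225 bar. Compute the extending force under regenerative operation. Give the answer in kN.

F ≈ 425 kN

With equal pressure on both faces, forces on the annular region cancel; the net push is pressure × rod cross-section.
Rod cross-section A_rod = π/4 × (155 mm)² = 18870 mm^2
F = P × A_rod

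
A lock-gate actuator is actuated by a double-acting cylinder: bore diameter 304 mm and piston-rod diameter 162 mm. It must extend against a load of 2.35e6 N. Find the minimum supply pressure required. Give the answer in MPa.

P ≈ 32.4 MPa

Cap-side area A_cap = π/4 × (304 mm)² = 72580 mm^2
P = F / A = 2.35e6 N / A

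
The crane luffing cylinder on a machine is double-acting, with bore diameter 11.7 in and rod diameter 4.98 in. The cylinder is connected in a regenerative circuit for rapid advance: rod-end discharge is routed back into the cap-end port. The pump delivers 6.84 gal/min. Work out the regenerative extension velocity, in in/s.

In regeneration the rod-end outflow joins the pump flow into the cap end, so the net volume the pump must supply per unit advance equals the rod cross-section area.
Rod cross-section A_rod = π/4 × (4.98 in)² = 19.48 in^2
v = Q_pump / A_rod

v ≈ 1.35 in/s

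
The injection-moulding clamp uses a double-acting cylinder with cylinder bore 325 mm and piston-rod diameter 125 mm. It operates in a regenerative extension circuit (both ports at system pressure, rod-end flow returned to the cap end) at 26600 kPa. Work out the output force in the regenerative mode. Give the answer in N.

With equal pressure on both faces, forces on the annular region cancel; the net push is pressure × rod cross-section.
Rod cross-section A_rod = π/4 × (125 mm)² = 12270 mm^2
F = P × A_rod

F ≈ 3.26e5 N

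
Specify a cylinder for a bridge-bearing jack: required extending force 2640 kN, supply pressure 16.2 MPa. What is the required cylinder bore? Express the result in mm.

Extension force acts on the full piston face: F = P × (π/4)D².
D = √(4F / (πP)) = √(4 × 2640 kN / (π × 16.2 MPa))

D ≈ 456 mm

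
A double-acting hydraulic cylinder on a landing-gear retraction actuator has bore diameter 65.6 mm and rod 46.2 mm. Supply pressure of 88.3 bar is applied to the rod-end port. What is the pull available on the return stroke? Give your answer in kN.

F ≈ 15.0 kN

Rod-side annular area A_ann = π/4 × (65.6² − 46.2²) = 1703 mm^2
On retraction the pressure acts on the annular area (bore minus rod).
F = P × A_ann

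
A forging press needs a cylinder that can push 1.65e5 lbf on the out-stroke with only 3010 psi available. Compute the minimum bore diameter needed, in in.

D ≈ 8.35 in

Extension force acts on the full piston face: F = P × (π/4)D².
D = √(4F / (πP)) = √(4 × 1.65e5 lbf / (π × 3010 psi))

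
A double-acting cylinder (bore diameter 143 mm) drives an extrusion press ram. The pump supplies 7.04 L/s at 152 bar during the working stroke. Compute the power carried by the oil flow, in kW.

W ≈ 107 kW

Hydraulic power = P × Q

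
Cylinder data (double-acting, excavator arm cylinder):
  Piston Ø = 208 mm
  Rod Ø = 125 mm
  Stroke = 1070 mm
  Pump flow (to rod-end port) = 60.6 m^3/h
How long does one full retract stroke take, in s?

t ≈ 1.38 s

Rod-side annular area A_ann = π/4 × (208² − 125²) = 21710 mm^2
Swept volume V = A × L; t = V / Q = A·L / Q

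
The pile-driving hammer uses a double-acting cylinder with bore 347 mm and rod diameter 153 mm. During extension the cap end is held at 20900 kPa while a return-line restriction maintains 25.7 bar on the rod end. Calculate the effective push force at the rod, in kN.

F ≈ 1780 kN

Cap-side area A_cap = π/4 × (347 mm)² = 94570 mm^2
Rod-side annular area A_ann = π/4 × (347² − 153²) = 76180 mm^2
Net thrust = P_cap·A_cap − P_rod·A_ann = 1976 kN − 195.8 kN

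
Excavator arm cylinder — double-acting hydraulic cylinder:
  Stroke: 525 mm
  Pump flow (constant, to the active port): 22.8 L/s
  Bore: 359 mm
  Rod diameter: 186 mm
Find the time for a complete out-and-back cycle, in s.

Cap-side area A_cap = π/4 × (359 mm)² = 1.012e5 mm^2
Rod-side annular area A_ann = π/4 × (359² − 186²) = 74050 mm^2
t_ext = A_cap·L/Q = 2.331 s
t_ret = A_ann·L/Q = 1.705 s
t_cycle = t_ext + t_ret

t ≈ 4.04 s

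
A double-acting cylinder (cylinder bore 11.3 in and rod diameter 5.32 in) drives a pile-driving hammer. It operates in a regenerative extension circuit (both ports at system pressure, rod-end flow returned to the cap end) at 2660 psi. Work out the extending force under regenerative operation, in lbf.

F ≈ 59100 lbf

With equal pressure on both faces, forces on the annular region cancel; the net push is pressure × rod cross-section.
Rod cross-section A_rod = π/4 × (5.32 in)² = 22.23 in^2
F = P × A_rod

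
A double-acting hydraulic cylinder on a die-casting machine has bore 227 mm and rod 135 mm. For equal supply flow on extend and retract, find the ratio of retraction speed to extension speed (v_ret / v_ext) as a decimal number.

Cap-side area A_cap = π/4 × (227 mm)² = 40470 mm^2
Rod-side annular area A_ann = π/4 × (227² − 135²) = 26160 mm^2
For equal Q, v ∝ 1/A, so v_ret/v_ext = A_cap/A_ann.

v_ret/v_ext ≈ 1.55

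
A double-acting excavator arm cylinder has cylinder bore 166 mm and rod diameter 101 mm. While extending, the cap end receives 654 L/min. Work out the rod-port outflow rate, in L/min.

Q_out ≈ 412 L/min

Cap-side area A_cap = π/4 × (166 mm)² = 21640 mm^2
Rod-side annular area A_ann = π/4 × (166² − 101²) = 13630 mm^2
Piston speed v = Q_in/A_cap; rod-end outflow Q_out = v × A_ann = Q_in × A_ann/A_cap.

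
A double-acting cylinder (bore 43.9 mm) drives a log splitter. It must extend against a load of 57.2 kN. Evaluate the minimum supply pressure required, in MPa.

Cap-side area A_cap = π/4 × (43.9 mm)² = 1514 mm^2
P = F / A = 57.2 kN / A

P ≈ 37.8 MPa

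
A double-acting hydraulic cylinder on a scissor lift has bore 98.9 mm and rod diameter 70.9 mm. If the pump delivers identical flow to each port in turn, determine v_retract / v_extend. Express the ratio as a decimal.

Cap-side area A_cap = π/4 × (98.9 mm)² = 7682 mm^2
Rod-side annular area A_ann = π/4 × (98.9² − 70.9²) = 3734 mm^2
For equal Q, v ∝ 1/A, so v_ret/v_ext = A_cap/A_ann.

v_ret/v_ext ≈ 2.06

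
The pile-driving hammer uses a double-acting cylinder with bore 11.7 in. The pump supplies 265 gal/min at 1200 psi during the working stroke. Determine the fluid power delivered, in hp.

Hydraulic power = P × Q

W ≈ 185 hp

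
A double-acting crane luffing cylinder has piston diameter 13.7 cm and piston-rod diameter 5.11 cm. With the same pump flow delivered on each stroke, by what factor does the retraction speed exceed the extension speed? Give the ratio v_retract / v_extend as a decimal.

v_ret/v_ext ≈ 1.16

Cap-side area A_cap = π/4 × (13.7 cm)² = 147.4 cm^2
Rod-side annular area A_ann = π/4 × (13.7² − 5.11²) = 126.9 cm^2
For equal Q, v ∝ 1/A, so v_ret/v_ext = A_cap/A_ann.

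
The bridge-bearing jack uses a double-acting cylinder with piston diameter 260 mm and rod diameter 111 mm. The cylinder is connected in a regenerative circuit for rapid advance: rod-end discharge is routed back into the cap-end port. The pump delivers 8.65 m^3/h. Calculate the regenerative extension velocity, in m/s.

In regeneration the rod-end outflow joins the pump flow into the cap end, so the net volume the pump must supply per unit advance equals the rod cross-section area.
Rod cross-section A_rod = π/4 × (111 mm)² = 9677 mm^2
v = Q_pump / A_rod

v ≈ 0.248 m/s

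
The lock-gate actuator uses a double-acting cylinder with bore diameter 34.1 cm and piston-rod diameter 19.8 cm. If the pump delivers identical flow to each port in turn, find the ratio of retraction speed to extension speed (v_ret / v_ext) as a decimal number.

v_ret/v_ext ≈ 1.51

Cap-side area A_cap = π/4 × (34.1 cm)² = 913.3 cm^2
Rod-side annular area A_ann = π/4 × (34.1² − 19.8²) = 605.4 cm^2
For equal Q, v ∝ 1/A, so v_ret/v_ext = A_cap/A_ann.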